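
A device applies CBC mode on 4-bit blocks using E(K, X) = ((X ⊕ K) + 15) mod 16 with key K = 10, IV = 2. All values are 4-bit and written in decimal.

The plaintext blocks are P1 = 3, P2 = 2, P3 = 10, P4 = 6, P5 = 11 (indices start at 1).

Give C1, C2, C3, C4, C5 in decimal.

CBC encryption: C_i = E(K, P_i ⊕ C_{i−1}), with C_{0} = IV.
C1: P1 ⊕ 2 = 1; E(K, 1) = 10.
C2: P2 ⊕ 10 = 8; E(K, 8) = 1.
C3: P3 ⊕ 1 = 11; E(K, 11) = 0.
C4: P4 ⊕ 0 = 6; E(K, 6) = 11.
C5: P5 ⊕ 11 = 0; E(K, 0) = 9.

C1 = 10, C2 = 1, C3 = 0, C4 = 11, C5 = 9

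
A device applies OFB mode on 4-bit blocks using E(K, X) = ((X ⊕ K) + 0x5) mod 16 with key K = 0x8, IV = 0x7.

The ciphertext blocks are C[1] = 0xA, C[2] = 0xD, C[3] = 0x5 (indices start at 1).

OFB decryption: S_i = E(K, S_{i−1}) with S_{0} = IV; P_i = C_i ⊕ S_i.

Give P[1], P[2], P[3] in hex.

P[1] = 0xE, P[2] = 0xC, P[3] = 0xB

P[1]: S = E(K, 0x7) = 0x4; 0xA ⊕ 0x4 = 0xE.
P[2]: S = E(K, 0x4) = 0x1; 0xD ⊕ 0x1 = 0xC.
P[3]: S = E(K, 0x1) = 0xE; 0x5 ⊕ 0xE = 0xB.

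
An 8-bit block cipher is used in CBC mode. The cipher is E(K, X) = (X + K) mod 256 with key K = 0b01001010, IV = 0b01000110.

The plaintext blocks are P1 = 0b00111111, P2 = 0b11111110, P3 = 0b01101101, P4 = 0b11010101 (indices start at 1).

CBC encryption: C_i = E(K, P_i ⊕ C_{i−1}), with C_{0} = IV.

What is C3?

C3 = 0b00110100

C1: P1 ⊕ 0b01000110 = 0b01111001; E(K, 0b01111001) = 0b11000011.
C2: P2 ⊕ 0b11000011 = 0b00111101; E(K, 0b00111101) = 0b10000111.
C3: P3 ⊕ 0b10000111 = 0b11101010; E(K, 0b11101010) = 0b00110100.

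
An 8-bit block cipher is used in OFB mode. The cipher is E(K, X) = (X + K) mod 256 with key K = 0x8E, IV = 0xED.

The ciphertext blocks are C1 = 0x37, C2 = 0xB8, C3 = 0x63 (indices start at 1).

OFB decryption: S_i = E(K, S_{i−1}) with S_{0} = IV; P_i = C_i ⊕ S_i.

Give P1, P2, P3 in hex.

P1 = 0x4C, P2 = 0xB1, P3 = 0xF4

P1: S = E(K, 0xED) = 0x7B; 0x37 ⊕ 0x7B = 0x4C.
P2: S = E(K, 0x7B) = 0x09; 0xB8 ⊕ 0x09 = 0xB1.
P3: S = E(K, 0x09) = 0x97; 0x63 ⊕ 0x97 = 0xF4.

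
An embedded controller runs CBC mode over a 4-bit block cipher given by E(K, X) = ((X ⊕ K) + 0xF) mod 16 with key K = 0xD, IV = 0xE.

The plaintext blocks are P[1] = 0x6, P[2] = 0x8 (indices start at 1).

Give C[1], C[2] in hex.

CBC encryption: C_i = E(K, P_i ⊕ C_{i−1}), with C_{0} = IV.
C[1]: P[1] ⊕ 0xE = 0x8; E(K, 0x8) = 0x4.
C[2]: P[2] ⊕ 0x4 = 0xC; E(K, 0xC) = 0x0.

C[1] = 0x4, C[2] = 0x0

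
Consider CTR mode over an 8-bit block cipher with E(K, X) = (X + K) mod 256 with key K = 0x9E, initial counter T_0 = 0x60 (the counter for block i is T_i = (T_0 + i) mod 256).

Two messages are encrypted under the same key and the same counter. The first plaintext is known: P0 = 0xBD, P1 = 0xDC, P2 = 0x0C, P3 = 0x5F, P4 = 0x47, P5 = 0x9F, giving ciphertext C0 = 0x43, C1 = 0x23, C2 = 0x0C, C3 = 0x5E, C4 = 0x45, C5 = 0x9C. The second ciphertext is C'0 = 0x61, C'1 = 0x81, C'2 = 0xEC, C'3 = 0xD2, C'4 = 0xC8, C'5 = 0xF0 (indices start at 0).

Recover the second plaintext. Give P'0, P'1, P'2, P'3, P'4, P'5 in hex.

In CTR with a reused counter, both messages share the same keystream S_i, so C_i ⊕ C'_i = P_i ⊕ P'_i and thus P'_i = P_i ⊕ C_i ⊕ C'_i.
P'0: 0xBD ⊕ 0x43 ⊕ 0x61 = 0x9F.
P'1: 0xDC ⊕ 0x23 ⊕ 0x81 = 0x7E.
P'2: 0x0C ⊕ 0x0C ⊕ 0xEC = 0xEC.
P'3: 0x5F ⊕ 0x5E ⊕ 0xD2 = 0xD3.
P'4: 0x47 ⊕ 0x45 ⊕ 0xC8 = 0xCA.
P'5: 0x9F ⊕ 0x9C ⊕ 0xF0 = 0xF3.

P'0 = 0x9F, P'1 = 0x7E, P'2 = 0xEC, P'3 = 0xD3, P'4 = 0xCA, P'5 = 0xF3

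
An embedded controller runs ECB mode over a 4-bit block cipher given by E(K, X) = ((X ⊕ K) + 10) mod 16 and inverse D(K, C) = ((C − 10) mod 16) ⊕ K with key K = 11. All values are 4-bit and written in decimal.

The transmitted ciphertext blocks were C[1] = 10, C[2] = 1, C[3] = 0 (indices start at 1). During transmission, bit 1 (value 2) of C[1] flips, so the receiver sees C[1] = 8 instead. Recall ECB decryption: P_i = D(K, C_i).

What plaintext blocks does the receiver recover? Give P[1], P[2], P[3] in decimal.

P[1] = 5, P[2] = 12, P[3] = 13

Only C[1] changed, to 8. In ECB, a change in C_i affects only P_i. Decrypting the received ciphertext:
P[1]: D(K, 8) = 5.
P[2]: D(K, 1) = 12.
P[3]: D(K, 0) = 13.
Blocks that differ from the original plaintext: P[1].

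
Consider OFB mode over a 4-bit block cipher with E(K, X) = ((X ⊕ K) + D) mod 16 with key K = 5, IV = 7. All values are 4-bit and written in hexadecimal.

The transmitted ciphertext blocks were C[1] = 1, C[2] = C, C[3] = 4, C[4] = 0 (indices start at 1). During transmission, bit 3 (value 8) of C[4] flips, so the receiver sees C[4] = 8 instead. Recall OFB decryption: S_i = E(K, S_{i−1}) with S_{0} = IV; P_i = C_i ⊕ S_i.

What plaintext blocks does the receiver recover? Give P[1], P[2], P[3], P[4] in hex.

Only C[4] changed, to 8. In OFB, a change in C_i flips the same bit in P_i only; the keystream is unaffected. Decrypting the received ciphertext:
P[1]: S = E(K, 7) = F; 1 ⊕ F = E.
P[2]: S = E(K, F) = 7; C ⊕ 7 = B.
P[3]: S = E(K, 7) = F; 4 ⊕ F = B.
P[4]: S = E(K, F) = 7; 8 ⊕ 7 = F.
Blocks that differ from the original plaintext: P[4].

P[1] = E, P[2] = B, P[3] = B, P[4] = F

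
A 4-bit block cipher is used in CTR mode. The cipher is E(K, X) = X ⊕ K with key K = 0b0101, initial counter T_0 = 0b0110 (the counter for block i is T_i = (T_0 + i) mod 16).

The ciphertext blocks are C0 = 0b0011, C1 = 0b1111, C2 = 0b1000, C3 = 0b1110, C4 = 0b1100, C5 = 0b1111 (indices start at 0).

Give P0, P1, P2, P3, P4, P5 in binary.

CTR decryption: S_i = E(K, T_i) where T_i is the counter for block i; P_i = C_i ⊕ S_i.
P0: T = 0b0110, S = E(K, T) = 0b0011; 0b0011 ⊕ 0b0011 = 0b0000.
P1: T = 0b0111, S = E(K, T) = 0b0010; 0b1111 ⊕ 0b0010 = 0b1101.
P2: T = 0b1000, S = E(K, T) = 0b1101; 0b1000 ⊕ 0b1101 = 0b0101.
P3: T = 0b1001, S = E(K, T) = 0b1100; 0b1110 ⊕ 0b1100 = 0b0010.
P4: T = 0b1010, S = E(K, T) = 0b1111; 0b1100 ⊕ 0b1111 = 0b0011.
P5: T = 0b1011, S = E(K, T) = 0b1110; 0b1111 ⊕ 0b1110 = 0b0001.

P0 = 0b0000, P1 = 0b1101, P2 = 0b0101, P3 = 0b0010, P4 = 0b0011, P5 = 0b0001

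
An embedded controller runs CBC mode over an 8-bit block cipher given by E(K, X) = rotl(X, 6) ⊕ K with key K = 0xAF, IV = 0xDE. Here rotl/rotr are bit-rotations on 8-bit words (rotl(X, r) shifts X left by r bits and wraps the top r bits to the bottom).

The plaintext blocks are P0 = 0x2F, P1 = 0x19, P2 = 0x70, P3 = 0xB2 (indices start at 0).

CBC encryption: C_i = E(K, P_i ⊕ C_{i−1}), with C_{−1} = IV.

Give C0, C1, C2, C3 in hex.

C0: P0 ⊕ 0xDE = 0xF1; E(K, 0xF1) = 0xD3.
C1: P1 ⊕ 0xD3 = 0xCA; E(K, 0xCA) = 0x1D.
C2: P2 ⊕ 0x1D = 0x6D; E(K, 0x6D) = 0xF4.
C3: P3 ⊕ 0xF4 = 0x46; E(K, 0x46) = 0x3E.

C0 = 0xD3, C1 = 0x1D, C2 = 0xF4, C3 = 0x3E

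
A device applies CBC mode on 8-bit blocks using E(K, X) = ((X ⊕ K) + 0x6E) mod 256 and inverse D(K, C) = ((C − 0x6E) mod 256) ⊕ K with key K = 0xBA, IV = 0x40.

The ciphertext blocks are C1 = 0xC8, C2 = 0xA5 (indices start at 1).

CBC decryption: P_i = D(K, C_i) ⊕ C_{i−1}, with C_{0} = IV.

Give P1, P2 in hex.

P1: D(K, 0xC8) = 0xE0; 0xE0 ⊕ 0x40 = 0xA0.
P2: D(K, 0xA5) = 0x8D; 0x8D ⊕ 0xC8 = 0x45.

P1 = 0xA0, P2 = 0x45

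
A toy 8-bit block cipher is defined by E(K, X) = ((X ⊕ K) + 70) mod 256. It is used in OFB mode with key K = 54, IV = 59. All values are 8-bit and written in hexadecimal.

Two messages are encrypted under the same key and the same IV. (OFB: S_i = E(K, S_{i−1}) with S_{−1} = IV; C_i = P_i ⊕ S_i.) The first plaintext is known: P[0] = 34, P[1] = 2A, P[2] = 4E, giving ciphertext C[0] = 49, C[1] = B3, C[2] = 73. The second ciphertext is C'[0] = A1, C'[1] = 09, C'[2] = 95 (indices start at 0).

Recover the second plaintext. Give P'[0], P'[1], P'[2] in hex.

P'[0] = DC, P'[1] = 90, P'[2] = A8

In OFB with a reused IV, both messages share the same keystream S_i, so C_i ⊕ C'_i = P_i ⊕ P'_i and thus P'_i = P_i ⊕ C_i ⊕ C'_i.
P'[0]: 34 ⊕ 49 ⊕ A1 = DC.
P'[1]: 2A ⊕ B3 ⊕ 09 = 90.
P'[2]: 4E ⊕ 73 ⊕ 95 = A8.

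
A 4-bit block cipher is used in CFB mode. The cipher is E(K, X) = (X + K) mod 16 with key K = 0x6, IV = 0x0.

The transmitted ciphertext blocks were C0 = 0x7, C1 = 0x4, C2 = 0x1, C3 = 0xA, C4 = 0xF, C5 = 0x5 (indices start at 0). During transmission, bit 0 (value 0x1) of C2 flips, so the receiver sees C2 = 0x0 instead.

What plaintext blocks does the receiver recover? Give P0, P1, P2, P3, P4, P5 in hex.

P0 = 0x1, P1 = 0x9, P2 = 0xA, P3 = 0xC, P4 = 0xF, P5 = 0x0

CFB decryption: P_i = C_i ⊕ E(K, C_{i−1}), with C_{−1} = IV.
Only C2 changed, to 0x0. In CFB, a change in C_i flips the same bit in P_i and garbles P_{i+1}. Decrypting the received ciphertext:
P0: E(K, 0x0) = 0x6; 0x7 ⊕ 0x6 = 0x1.
P1: E(K, 0x7) = 0xD; 0x4 ⊕ 0xD = 0x9.
P2: E(K, 0x4) = 0xA; 0x0 ⊕ 0xA = 0xA.
P3: E(K, 0x0) = 0x6; 0xA ⊕ 0x6 = 0xC.
P4: E(K, 0xA) = 0x0; 0xF ⊕ 0x0 = 0xF.
P5: E(K, 0xF) = 0x5; 0x5 ⊕ 0x5 = 0x0.
Blocks that differ from the original plaintext: P2, P3.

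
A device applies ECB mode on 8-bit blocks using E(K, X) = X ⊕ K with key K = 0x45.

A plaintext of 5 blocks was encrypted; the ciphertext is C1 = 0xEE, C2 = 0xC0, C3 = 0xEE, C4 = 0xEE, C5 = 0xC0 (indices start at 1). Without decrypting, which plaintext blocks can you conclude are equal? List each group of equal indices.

P1 = P3 = P4; P2 = P5

ECB encrypts each block independently with the same key, so equal ciphertext blocks imply equal plaintext blocks.
C1 = C3 = C4 = 0xEE, so P1 = P3 = P4.
C2 = C5 = 0xC0, so P2 = P5.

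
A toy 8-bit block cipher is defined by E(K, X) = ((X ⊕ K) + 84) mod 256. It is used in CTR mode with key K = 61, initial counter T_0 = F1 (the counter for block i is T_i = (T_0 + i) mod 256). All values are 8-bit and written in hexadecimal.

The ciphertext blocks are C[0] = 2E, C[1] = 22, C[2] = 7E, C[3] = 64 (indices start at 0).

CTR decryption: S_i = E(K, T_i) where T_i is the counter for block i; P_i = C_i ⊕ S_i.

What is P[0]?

P[0] = 3A

P[0]: T = F1, S = E(K, T) = 14; 2E ⊕ 14 = 3A.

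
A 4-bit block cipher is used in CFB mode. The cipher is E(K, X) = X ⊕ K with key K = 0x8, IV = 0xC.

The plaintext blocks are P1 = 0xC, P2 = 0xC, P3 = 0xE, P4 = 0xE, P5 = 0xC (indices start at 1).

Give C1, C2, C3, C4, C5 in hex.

CFB encryption: C_i = P_i ⊕ E(K, C_{i−1}), with C_{0} = IV.
C1: E(K, 0xC) = 0x4; 0xC ⊕ 0x4 = 0x8.
C2: E(K, 0x8) = 0x0; 0xC ⊕ 0x0 = 0xC.
C3: E(K, 0xC) = 0x4; 0xE ⊕ 0x4 = 0xA.
C4: E(K, 0xA) = 0x2; 0xE ⊕ 0x2 = 0xC.
C5: E(K, 0xC) = 0x4; 0xC ⊕ 0x4 = 0x8.

C1 = 0x8, C2 = 0xC, C3 = 0xA, C4 = 0xC, C5 = 0x8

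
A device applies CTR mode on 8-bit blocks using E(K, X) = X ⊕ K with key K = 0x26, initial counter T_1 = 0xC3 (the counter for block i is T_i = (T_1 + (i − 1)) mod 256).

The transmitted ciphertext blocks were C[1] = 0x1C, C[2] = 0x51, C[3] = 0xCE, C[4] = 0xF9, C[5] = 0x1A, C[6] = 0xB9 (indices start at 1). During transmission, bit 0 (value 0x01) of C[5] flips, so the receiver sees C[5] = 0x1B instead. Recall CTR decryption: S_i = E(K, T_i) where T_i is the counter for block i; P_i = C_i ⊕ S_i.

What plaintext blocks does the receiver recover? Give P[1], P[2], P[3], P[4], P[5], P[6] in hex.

P[1] = 0xF9, P[2] = 0xB3, P[3] = 0x2D, P[4] = 0x19, P[5] = 0xFA, P[6] = 0x57

Only C[5] changed, to 0x1B. In CTR, a change in C_i flips the same bit in P_i only; the keystream is unaffected. Decrypting the received ciphertext:
P[1]: T = 0xC3, S = E(K, T) = 0xE5; 0x1C ⊕ 0xE5 = 0xF9.
P[2]: T = 0xC4, S = E(K, T) = 0xE2; 0x51 ⊕ 0xE2 = 0xB3.
P[3]: T = 0xC5, S = E(K, T) = 0xE3; 0xCE ⊕ 0xE3 = 0x2D.
P[4]: T = 0xC6, S = E(K, T) = 0xE0; 0xF9 ⊕ 0xE0 = 0x19.
P[5]: T = 0xC7, S = E(K, T) = 0xE1; 0x1B ⊕ 0xE1 = 0xFA.
P[6]: T = 0xC8, S = E(K, T) = 0xEE; 0xB9 ⊕ 0xEE = 0x57.
Blocks that differ from the original plaintext: P[5].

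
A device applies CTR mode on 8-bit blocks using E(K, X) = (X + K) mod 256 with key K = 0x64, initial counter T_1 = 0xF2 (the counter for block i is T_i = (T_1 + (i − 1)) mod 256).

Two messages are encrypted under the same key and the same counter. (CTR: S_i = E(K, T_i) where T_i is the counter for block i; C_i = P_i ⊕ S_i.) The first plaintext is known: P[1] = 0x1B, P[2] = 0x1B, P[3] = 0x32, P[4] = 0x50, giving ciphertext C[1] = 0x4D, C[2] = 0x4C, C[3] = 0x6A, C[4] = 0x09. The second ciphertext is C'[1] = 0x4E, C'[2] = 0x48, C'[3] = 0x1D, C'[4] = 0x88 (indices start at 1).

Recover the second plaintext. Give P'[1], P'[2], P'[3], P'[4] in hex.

P'[1] = 0x18, P'[2] = 0x1F, P'[3] = 0x45, P'[4] = 0xD1

In CTR with a reused counter, both messages share the same keystream S_i, so C_i ⊕ C'_i = P_i ⊕ P'_i and thus P'_i = P_i ⊕ C_i ⊕ C'_i.
P'[1]: 0x1B ⊕ 0x4D ⊕ 0x4E = 0x18.
P'[2]: 0x1B ⊕ 0x4C ⊕ 0x48 = 0x1F.
P'[3]: 0x32 ⊕ 0x6A ⊕ 0x1D = 0x45.
P'[4]: 0x50 ⊕ 0x09 ⊕ 0x88 = 0xD1.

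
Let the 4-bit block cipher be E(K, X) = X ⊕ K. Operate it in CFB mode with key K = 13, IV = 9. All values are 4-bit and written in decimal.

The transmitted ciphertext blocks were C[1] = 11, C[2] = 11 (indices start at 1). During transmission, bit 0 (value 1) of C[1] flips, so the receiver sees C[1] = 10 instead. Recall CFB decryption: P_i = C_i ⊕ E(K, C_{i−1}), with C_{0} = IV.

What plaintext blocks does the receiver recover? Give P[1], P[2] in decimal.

P[1] = 14, P[2] = 12

Only C[1] changed, to 10. In CFB, a change in C_i flips the same bit in P_i and garbles P_{i+1}. Decrypting the received ciphertext:
P[1]: E(K, 9) = 4; 10 ⊕ 4 = 14.
P[2]: E(K, 10) = 7; 11 ⊕ 7 = 12.
Blocks that differ from the original plaintext: P[1], P[2].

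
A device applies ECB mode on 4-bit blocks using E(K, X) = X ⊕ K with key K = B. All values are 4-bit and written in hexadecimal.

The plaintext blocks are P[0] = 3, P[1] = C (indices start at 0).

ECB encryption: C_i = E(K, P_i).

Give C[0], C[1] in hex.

C[0]: E(K, 3) = 8.
C[1]: E(K, C) = 7.

C[0] = 8, C[1] = 7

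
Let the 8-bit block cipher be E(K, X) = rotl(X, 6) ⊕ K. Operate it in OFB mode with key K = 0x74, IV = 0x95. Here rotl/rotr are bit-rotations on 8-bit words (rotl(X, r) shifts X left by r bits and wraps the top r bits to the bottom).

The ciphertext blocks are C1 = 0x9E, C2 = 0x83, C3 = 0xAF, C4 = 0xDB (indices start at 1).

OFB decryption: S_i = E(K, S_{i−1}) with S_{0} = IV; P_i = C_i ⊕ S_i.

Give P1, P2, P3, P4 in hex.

P1: S = E(K, 0x95) = 0x11; 0x9E ⊕ 0x11 = 0x8F.
P2: S = E(K, 0x11) = 0x30; 0x83 ⊕ 0x30 = 0xB3.
P3: S = E(K, 0x30) = 0x78; 0xAF ⊕ 0x78 = 0xD7.
P4: S = E(K, 0x78) = 0x6A; 0xDB ⊕ 0x6A = 0xB1.

P1 = 0x8F, P2 = 0xB3, P3 = 0xD7, P4 = 0xB1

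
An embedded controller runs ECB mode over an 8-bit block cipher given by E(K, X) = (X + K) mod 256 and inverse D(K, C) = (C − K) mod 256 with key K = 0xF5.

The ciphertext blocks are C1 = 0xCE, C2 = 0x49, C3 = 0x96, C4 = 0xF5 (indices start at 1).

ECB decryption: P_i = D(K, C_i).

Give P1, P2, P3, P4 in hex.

P1: D(K, 0xCE) = 0xD9.
P2: D(K, 0x49) = 0x54.
P3: D(K, 0x96) = 0xA1.
P4: D(K, 0xF5) = 0x00.

P1 = 0xD9, P2 = 0x54, P3 = 0xA1, P4 = 0x00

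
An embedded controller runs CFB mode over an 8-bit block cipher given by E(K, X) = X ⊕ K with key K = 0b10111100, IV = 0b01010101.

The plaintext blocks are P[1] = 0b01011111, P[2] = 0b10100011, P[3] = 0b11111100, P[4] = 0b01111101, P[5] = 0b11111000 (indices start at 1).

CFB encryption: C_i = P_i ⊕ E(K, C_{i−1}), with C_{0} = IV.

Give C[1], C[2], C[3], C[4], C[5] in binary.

C[1] = 0b10110110, C[2] = 0b10101001, C[3] = 0b11101001, C[4] = 0b00101000, C[5] = 0b01101100

C[1]: E(K, 0b01010101) = 0b11101001; 0b01011111 ⊕ 0b11101001 = 0b10110110.
C[2]: E(K, 0b10110110) = 0b00001010; 0b10100011 ⊕ 0b00001010 = 0b10101001.
C[3]: E(K, 0b10101001) = 0b00010101; 0b11111100 ⊕ 0b00010101 = 0b11101001.
C[4]: E(K, 0b11101001) = 0b01010101; 0b01111101 ⊕ 0b01010101 = 0b00101000.
C[5]: E(K, 0b00101000) = 0b10010100; 0b11111000 ⊕ 0b10010100 = 0b01101100.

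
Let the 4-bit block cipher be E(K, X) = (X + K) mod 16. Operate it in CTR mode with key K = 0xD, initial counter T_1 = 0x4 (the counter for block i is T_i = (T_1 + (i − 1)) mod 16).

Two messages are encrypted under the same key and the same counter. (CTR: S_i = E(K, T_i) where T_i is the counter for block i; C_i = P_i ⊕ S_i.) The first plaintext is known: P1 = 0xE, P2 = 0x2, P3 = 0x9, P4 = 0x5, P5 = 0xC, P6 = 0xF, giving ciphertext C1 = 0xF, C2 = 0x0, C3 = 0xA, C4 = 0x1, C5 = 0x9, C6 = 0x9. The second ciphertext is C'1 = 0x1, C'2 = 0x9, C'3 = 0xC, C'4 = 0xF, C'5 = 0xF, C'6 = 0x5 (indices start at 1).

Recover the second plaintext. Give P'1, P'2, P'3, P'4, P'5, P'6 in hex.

In CTR with a reused counter, both messages share the same keystream S_i, so C_i ⊕ C'_i = P_i ⊕ P'_i and thus P'_i = P_i ⊕ C_i ⊕ C'_i.
P'1: 0xE ⊕ 0xF ⊕ 0x1 = 0x0.
P'2: 0x2 ⊕ 0x0 ⊕ 0x9 = 0xB.
P'3: 0x9 ⊕ 0xA ⊕ 0xC = 0xF.
P'4: 0x5 ⊕ 0x1 ⊕ 0xF = 0xB.
P'5: 0xC ⊕ 0x9 ⊕ 0xF = 0xA.
P'6: 0xF ⊕ 0x9 ⊕ 0x5 = 0x3.

P'1 = 0x0, P'2 = 0xB, P'3 = 0xF, P'4 = 0xB, P'5 = 0xA, P'6 = 0x3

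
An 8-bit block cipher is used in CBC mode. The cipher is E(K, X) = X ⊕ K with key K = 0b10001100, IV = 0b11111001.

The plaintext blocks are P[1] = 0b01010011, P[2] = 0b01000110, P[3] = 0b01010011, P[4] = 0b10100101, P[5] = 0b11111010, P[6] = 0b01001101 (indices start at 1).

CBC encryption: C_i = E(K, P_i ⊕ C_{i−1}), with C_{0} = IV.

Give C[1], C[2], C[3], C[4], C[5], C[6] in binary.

C[1]: P[1] ⊕ 0b11111001 = 0b10101010; E(K, 0b10101010) = 0b00100110.
C[2]: P[2] ⊕ 0b00100110 = 0b01100000; E(K, 0b01100000) = 0b11101100.
C[3]: P[3] ⊕ 0b11101100 = 0b10111111; E(K, 0b10111111) = 0b00110011.
C[4]: P[4] ⊕ 0b00110011 = 0b10010110; E(K, 0b10010110) = 0b00011010.
C[5]: P[5] ⊕ 0b00011010 = 0b11100000; E(K, 0b11100000) = 0b01101100.
C[6]: P[6] ⊕ 0b01101100 = 0b00100001; E(K, 0b00100001) = 0b10101101.

C[1] = 0b00100110, C[2] = 0b11101100, C[3] = 0b00110011, C[4] = 0b00011010, C[5] = 0b01101100, C[6] = 0b10101101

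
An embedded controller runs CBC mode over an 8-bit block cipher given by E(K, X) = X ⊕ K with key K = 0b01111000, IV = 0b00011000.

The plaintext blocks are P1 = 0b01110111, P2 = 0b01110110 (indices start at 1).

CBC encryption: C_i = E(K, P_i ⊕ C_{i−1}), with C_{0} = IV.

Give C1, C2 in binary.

C1: P1 ⊕ 0b00011000 = 0b01101111; E(K, 0b01101111) = 0b00010111.
C2: P2 ⊕ 0b00010111 = 0b01100001; E(K, 0b01100001) = 0b00011001.

C1 = 0b00010111, C2 = 0b00011001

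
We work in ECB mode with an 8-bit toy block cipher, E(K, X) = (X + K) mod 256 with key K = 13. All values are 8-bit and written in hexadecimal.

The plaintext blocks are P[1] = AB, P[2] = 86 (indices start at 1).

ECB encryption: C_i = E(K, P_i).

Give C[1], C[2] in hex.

C[1]: E(K, AB) = BE.
C[2]: E(K, 86) = 99.

C[1] = BE, C[2] = 99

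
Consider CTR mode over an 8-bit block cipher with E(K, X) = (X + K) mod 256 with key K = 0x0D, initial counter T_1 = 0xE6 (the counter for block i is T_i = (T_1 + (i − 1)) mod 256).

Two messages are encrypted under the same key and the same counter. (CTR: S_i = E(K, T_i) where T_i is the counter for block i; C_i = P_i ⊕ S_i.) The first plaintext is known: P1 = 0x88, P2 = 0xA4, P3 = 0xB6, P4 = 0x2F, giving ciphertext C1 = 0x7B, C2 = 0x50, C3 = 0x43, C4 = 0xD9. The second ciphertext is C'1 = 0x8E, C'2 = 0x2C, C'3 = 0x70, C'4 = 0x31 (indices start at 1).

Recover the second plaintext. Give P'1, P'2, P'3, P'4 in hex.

P'1 = 0x7D, P'2 = 0xD8, P'3 = 0x85, P'4 = 0xC7

In CTR with a reused counter, both messages share the same keystream S_i, so C_i ⊕ C'_i = P_i ⊕ P'_i and thus P'_i = P_i ⊕ C_i ⊕ C'_i.
P'1: 0x88 ⊕ 0x7B ⊕ 0x8E = 0x7D.
P'2: 0xA4 ⊕ 0x50 ⊕ 0x2C = 0xD8.
P'3: 0xB6 ⊕ 0x43 ⊕ 0x70 = 0x85.
P'4: 0x2F ⊕ 0xD9 ⊕ 0x31 = 0xC7.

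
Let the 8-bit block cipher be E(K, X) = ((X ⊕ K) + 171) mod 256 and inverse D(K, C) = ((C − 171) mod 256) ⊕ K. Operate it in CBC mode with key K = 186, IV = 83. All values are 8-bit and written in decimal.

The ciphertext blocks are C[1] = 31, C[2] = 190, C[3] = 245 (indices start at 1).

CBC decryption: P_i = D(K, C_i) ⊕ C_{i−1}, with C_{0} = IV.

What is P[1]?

P[1] = 157

P[1]: D(K, 31) = 206; 206 ⊕ 83 = 157.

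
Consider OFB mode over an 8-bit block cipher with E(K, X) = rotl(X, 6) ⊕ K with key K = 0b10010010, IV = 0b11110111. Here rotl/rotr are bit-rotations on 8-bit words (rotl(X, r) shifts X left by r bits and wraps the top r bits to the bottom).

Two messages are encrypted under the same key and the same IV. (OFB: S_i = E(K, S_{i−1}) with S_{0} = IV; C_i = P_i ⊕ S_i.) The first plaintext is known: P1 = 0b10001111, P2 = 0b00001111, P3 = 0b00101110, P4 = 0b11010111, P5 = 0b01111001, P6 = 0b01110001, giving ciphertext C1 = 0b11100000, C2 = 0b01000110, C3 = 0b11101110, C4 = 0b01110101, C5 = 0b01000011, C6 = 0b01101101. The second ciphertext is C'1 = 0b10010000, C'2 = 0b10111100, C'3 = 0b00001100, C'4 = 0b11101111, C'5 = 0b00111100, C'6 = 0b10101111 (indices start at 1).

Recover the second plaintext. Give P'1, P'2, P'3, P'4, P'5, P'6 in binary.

In OFB with a reused IV, both messages share the same keystream S_i, so C_i ⊕ C'_i = P_i ⊕ P'_i and thus P'_i = P_i ⊕ C_i ⊕ C'_i.
P'1: 0b10001111 ⊕ 0b11100000 ⊕ 0b10010000 = 0b11111111.
P'2: 0b00001111 ⊕ 0b01000110 ⊕ 0b10111100 = 0b11110101.
P'3: 0b00101110 ⊕ 0b11101110 ⊕ 0b00001100 = 0b11001100.
P'4: 0b11010111 ⊕ 0b01110101 ⊕ 0b11101111 = 0b01001101.
P'5: 0b01111001 ⊕ 0b01000011 ⊕ 0b00111100 = 0b00000110.
P'6: 0b01110001 ⊕ 0b01101101 ⊕ 0b10101111 = 0b10110011.

P'1 = 0b11111111, P'2 = 0b11110101, P'3 = 0b11001100, P'4 = 0b01001101, P'5 = 0b00000110, P'6 = 0b10110011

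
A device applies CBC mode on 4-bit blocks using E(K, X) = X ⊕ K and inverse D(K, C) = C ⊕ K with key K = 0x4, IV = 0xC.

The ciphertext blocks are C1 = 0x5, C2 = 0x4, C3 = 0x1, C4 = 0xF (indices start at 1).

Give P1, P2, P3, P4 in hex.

P1 = 0xD, P2 = 0x5, P3 = 0x1, P4 = 0xA

CBC decryption: P_i = D(K, C_i) ⊕ C_{i−1}, with C_{0} = IV.
P1: D(K, 0x5) = 0x1; 0x1 ⊕ 0xC = 0xD.
P2: D(K, 0x4) = 0x0; 0x0 ⊕ 0x5 = 0x5.
P3: D(K, 0x1) = 0x5; 0x5 ⊕ 0x4 = 0x1.
P4: D(K, 0xF) = 0xB; 0xB ⊕ 0x1 = 0xA.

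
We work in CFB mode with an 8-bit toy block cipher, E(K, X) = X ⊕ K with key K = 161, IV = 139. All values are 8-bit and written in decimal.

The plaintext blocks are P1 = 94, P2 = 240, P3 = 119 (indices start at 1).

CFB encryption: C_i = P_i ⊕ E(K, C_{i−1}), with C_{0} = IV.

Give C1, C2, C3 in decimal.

C1 = 116, C2 = 37, C3 = 243

C1: E(K, 139) = 42; 94 ⊕ 42 = 116.
C2: E(K, 116) = 213; 240 ⊕ 213 = 37.
C3: E(K, 37) = 132; 119 ⊕ 132 = 243.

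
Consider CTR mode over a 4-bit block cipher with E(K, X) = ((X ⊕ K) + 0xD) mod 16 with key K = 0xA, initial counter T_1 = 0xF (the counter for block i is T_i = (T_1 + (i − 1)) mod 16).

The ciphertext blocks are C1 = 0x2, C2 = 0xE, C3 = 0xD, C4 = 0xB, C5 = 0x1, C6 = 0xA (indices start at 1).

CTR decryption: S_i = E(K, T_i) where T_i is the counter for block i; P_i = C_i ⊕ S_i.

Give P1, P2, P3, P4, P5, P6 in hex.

P1 = 0x0, P2 = 0x9, P3 = 0x5, P4 = 0xE, P5 = 0x7, P6 = 0x1

P1: T = 0xF, S = E(K, T) = 0x2; 0x2 ⊕ 0x2 = 0x0.
P2: T = 0x0, S = E(K, T) = 0x7; 0xE ⊕ 0x7 = 0x9.
P3: T = 0x1, S = E(K, T) = 0x8; 0xD ⊕ 0x8 = 0x5.
P4: T = 0x2, S = E(K, T) = 0x5; 0xB ⊕ 0x5 = 0xE.
P5: T = 0x3, S = E(K, T) = 0x6; 0x1 ⊕ 0x6 = 0x7.
P6: T = 0x4, S = E(K, T) = 0xB; 0xA ⊕ 0xB = 0x1.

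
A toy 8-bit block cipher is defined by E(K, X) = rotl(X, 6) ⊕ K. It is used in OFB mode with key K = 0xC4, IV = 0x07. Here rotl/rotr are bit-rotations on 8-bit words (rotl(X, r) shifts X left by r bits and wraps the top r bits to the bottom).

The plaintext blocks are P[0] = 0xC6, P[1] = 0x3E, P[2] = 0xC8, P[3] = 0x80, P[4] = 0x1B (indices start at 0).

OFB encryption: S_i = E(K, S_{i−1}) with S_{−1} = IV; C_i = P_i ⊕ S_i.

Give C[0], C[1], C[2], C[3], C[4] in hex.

C[0]: S = E(K, 0x07) = 0x05; 0xC6 ⊕ 0x05 = 0xC3.
C[1]: S = E(K, 0x05) = 0x85; 0x3E ⊕ 0x85 = 0xBB.
C[2]: S = E(K, 0x85) = 0xA5; 0xC8 ⊕ 0xA5 = 0x6D.
C[3]: S = E(K, 0xA5) = 0xAD; 0x80 ⊕ 0xAD = 0x2D.
C[4]: S = E(K, 0xAD) = 0xAF; 0x1B ⊕ 0xAF = 0xB4.

C[0] = 0xC3, C[1] = 0xBB, C[2] = 0x6D, C[3] = 0x2D, C[4] = 0xB4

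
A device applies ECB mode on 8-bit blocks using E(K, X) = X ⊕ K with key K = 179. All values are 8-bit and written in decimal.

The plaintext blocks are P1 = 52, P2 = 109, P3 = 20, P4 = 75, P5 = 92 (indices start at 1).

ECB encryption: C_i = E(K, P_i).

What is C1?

C1 = 135

C1: E(K, 52) = 135.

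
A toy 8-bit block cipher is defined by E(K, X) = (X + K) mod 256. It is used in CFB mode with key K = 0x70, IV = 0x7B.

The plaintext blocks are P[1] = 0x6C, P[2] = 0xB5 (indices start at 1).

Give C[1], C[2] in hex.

C[1] = 0x87, C[2] = 0x42

CFB encryption: C_i = P_i ⊕ E(K, C_{i−1}), with C_{0} = IV.
C[1]: E(K, 0x7B) = 0xEB; 0x6C ⊕ 0xEB = 0x87.
C[2]: E(K, 0x87) = 0xF7; 0xB5 ⊕ 0xF7 = 0x42.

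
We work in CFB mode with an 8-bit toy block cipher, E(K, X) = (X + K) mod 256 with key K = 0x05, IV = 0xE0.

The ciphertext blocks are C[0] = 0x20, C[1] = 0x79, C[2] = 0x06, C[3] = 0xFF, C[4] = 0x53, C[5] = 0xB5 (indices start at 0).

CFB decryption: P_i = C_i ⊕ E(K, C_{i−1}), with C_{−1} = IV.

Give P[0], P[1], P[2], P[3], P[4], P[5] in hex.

P[0]: E(K, 0xE0) = 0xE5; 0x20 ⊕ 0xE5 = 0xC5.
P[1]: E(K, 0x20) = 0x25; 0x79 ⊕ 0x25 = 0x5C.
P[2]: E(K, 0x79) = 0x7E; 0x06 ⊕ 0x7E = 0x78.
P[3]: E(K, 0x06) = 0x0B; 0xFF ⊕ 0x0B = 0xF4.
P[4]: E(K, 0xFF) = 0x04; 0x53 ⊕ 0x04 = 0x57.
P[5]: E(K, 0x53) = 0x58; 0xB5 ⊕ 0x58 = 0xED.

P[0] = 0xC5, P[1] = 0x5C, P[2] = 0x78, P[3] = 0xF4, P[4] = 0x57, P[5] = 0xED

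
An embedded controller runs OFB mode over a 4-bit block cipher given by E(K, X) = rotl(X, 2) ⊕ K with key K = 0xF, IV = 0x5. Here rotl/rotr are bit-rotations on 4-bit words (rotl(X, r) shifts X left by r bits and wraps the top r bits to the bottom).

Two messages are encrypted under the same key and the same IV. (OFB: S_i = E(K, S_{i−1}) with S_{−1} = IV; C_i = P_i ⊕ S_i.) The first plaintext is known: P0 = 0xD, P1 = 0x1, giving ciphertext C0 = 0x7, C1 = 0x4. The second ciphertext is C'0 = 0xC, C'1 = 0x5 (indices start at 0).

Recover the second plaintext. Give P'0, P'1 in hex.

P'0 = 0x6, P'1 = 0x0

In OFB with a reused IV, both messages share the same keystream S_i, so C_i ⊕ C'_i = P_i ⊕ P'_i and thus P'_i = P_i ⊕ C_i ⊕ C'_i.
P'0: 0xD ⊕ 0x7 ⊕ 0xC = 0x6.
P'1: 0x1 ⊕ 0x4 ⊕ 0x5 = 0x0.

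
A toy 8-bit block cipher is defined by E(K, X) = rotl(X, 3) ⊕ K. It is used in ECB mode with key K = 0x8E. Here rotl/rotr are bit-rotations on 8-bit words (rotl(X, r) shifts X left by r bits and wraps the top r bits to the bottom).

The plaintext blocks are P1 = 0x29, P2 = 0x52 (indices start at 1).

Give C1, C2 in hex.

ECB encryption: C_i = E(K, P_i).
C1: E(K, 0x29) = 0xC7.
C2: E(K, 0x52) = 0x1C.

C1 = 0xC7, C2 = 0x1C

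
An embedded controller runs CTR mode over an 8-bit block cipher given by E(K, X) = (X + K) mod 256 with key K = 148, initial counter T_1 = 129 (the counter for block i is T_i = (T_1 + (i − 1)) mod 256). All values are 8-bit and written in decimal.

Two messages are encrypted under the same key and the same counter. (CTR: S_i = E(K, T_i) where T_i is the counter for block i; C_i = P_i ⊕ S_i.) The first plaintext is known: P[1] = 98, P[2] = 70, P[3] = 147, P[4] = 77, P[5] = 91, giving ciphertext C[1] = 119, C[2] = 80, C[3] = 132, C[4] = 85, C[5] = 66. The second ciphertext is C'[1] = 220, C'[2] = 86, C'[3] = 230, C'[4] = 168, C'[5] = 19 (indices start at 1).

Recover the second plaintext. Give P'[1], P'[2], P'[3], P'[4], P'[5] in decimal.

In CTR with a reused counter, both messages share the same keystream S_i, so C_i ⊕ C'_i = P_i ⊕ P'_i and thus P'_i = P_i ⊕ C_i ⊕ C'_i.
P'[1]: 98 ⊕ 119 ⊕ 220 = 201.
P'[2]: 70 ⊕ 80 ⊕ 86 = 64.
P'[3]: 147 ⊕ 132 ⊕ 230 = 241.
P'[4]: 77 ⊕ 85 ⊕ 168 = 176.
P'[5]: 91 ⊕ 66 ⊕ 19 = 10.

P'[1] = 201, P'[2] = 64, P'[3] = 241, P'[4] = 176, P'[5] = 10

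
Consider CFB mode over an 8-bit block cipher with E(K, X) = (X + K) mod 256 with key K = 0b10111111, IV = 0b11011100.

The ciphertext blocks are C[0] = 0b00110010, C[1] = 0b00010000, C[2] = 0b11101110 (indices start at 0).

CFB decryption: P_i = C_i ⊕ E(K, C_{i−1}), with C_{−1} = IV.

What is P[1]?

P[1] = 0b11100001

P[1]: E(K, 0b00110010) = 0b11110001; 0b00010000 ⊕ 0b11110001 = 0b11100001.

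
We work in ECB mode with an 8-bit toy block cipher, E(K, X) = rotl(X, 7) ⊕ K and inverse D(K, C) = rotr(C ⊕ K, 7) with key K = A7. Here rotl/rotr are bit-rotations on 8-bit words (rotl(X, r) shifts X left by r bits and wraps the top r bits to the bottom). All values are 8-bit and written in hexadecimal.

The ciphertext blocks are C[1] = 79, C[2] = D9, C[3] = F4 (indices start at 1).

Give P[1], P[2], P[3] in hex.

P[1] = BD, P[2] = FC, P[3] = A6

ECB decryption: P_i = D(K, C_i).
P[1]: D(K, 79) = BD.
P[2]: D(K, D9) = FC.
P[3]: D(K, F4) = A6.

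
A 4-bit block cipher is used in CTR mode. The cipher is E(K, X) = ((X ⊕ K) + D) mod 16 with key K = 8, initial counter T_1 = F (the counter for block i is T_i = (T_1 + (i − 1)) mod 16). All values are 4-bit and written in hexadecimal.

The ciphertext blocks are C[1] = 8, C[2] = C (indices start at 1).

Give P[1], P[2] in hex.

CTR decryption: S_i = E(K, T_i) where T_i is the counter for block i; P_i = C_i ⊕ S_i.
P[1]: T = F, S = E(K, T) = 4; 8 ⊕ 4 = C.
P[2]: T = 0, S = E(K, T) = 5; C ⊕ 5 = 9.

P[1] = C, P[2] = 9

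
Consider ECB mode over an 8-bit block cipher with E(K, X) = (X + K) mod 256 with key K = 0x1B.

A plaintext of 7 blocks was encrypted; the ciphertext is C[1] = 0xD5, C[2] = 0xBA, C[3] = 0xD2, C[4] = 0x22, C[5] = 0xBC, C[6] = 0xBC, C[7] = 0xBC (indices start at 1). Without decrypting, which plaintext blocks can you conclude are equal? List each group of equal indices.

P[5] = P[6] = P[7]

ECB encrypts each block independently with the same key, so equal ciphertext blocks imply equal plaintext blocks.
C[5] = C[6] = C[7] = 0xBC, so P[5] = P[6] = P[7].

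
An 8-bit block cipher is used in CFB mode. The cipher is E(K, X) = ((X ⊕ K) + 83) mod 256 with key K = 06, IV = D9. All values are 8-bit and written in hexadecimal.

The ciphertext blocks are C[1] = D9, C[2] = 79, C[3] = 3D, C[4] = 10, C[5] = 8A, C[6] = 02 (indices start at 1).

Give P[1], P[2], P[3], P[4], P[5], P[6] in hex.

CFB decryption: P_i = C_i ⊕ E(K, C_{i−1}), with C_{0} = IV.
P[1]: E(K, D9) = 62; D9 ⊕ 62 = BB.
P[2]: E(K, D9) = 62; 79 ⊕ 62 = 1B.
P[3]: E(K, 79) = 02; 3D ⊕ 02 = 3F.
P[4]: E(K, 3D) = BE; 10 ⊕ BE = AE.
P[5]: E(K, 10) = 99; 8A ⊕ 99 = 13.
P[6]: E(K, 8A) = 0F; 02 ⊕ 0F = 0D.

P[1] = BB, P[2] = 1B, P[3] = 3F, P[4] = AE, P[5] = 13, P[6] = 0D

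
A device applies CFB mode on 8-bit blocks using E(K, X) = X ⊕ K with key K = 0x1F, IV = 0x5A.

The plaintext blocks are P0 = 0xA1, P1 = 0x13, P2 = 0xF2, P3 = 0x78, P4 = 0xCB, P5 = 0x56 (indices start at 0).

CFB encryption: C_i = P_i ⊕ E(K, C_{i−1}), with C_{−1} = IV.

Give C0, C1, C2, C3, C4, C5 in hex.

C0: E(K, 0x5A) = 0x45; 0xA1 ⊕ 0x45 = 0xE4.
C1: E(K, 0xE4) = 0xFB; 0x13 ⊕ 0xFB = 0xE8.
C2: E(K, 0xE8) = 0xF7; 0xF2 ⊕ 0xF7 = 0x05.
C3: E(K, 0x05) = 0x1A; 0x78 ⊕ 0x1A = 0x62.
C4: E(K, 0x62) = 0x7D; 0xCB ⊕ 0x7D = 0xB6.
C5: E(K, 0xB6) = 0xA9; 0x56 ⊕ 0xA9 = 0xFF.

C0 = 0xE4, C1 = 0xE8, C2 = 0x05, C3 = 0x62, C4 = 0xB6, C5 = 0xFF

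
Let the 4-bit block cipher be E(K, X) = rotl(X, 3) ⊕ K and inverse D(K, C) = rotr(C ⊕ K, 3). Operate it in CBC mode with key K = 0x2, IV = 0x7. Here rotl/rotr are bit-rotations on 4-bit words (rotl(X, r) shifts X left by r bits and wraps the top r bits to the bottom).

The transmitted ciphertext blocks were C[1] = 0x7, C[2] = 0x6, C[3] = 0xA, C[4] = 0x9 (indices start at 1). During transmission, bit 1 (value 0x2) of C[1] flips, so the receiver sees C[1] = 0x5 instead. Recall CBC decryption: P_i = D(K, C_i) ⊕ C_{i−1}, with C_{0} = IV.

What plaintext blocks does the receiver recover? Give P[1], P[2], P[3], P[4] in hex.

P[1] = 0x9, P[2] = 0xD, P[3] = 0x7, P[4] = 0xD

Only C[1] changed, to 0x5. In CBC, a change in C_i garbles P_i and flips the same bit in P_{i+1}. Decrypting the received ciphertext:
P[1]: D(K, 0x5) = 0xE; 0xE ⊕ 0x7 = 0x9.
P[2]: D(K, 0x6) = 0x8; 0x8 ⊕ 0x5 = 0xD.
P[3]: D(K, 0xA) = 0x1; 0x1 ⊕ 0x6 = 0x7.
P[4]: D(K, 0x9) = 0x7; 0x7 ⊕ 0xA = 0xD.
Blocks that differ from the original plaintext: P[1], P[2].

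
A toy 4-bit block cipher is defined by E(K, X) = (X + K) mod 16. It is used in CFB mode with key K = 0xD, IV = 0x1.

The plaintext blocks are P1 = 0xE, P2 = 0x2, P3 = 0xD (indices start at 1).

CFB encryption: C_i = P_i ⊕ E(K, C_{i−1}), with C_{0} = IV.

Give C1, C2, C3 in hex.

C1 = 0x0, C2 = 0xF, C3 = 0x1

C1: E(K, 0x1) = 0xE; 0xE ⊕ 0xE = 0x0.
C2: E(K, 0x0) = 0xD; 0x2 ⊕ 0xD = 0xF.
C3: E(K, 0xF) = 0xC; 0xD ⊕ 0xC = 0x1.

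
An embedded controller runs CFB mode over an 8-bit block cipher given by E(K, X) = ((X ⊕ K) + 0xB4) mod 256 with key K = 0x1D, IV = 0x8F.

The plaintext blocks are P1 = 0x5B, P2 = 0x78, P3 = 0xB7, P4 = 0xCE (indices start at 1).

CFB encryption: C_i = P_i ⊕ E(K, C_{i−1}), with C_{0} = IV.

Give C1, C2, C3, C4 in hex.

C1: E(K, 0x8F) = 0x46; 0x5B ⊕ 0x46 = 0x1D.
C2: E(K, 0x1D) = 0xB4; 0x78 ⊕ 0xB4 = 0xCC.
C3: E(K, 0xCC) = 0x85; 0xB7 ⊕ 0x85 = 0x32.
C4: E(K, 0x32) = 0xE3; 0xCE ⊕ 0xE3 = 0x2D.

C1 = 0x1D, C2 = 0xCC, C3 = 0x32, C4 = 0x2D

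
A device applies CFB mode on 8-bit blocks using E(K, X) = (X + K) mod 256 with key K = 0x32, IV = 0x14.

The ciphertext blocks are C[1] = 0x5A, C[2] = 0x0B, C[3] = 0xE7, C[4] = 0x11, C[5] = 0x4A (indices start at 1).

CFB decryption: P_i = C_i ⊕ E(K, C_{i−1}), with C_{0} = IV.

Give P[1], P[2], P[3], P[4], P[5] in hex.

P[1] = 0x1C, P[2] = 0x87, P[3] = 0xDA, P[4] = 0x08, P[5] = 0x09

P[1]: E(K, 0x14) = 0x46; 0x5A ⊕ 0x46 = 0x1C.
P[2]: E(K, 0x5A) = 0x8C; 0x0B ⊕ 0x8C = 0x87.
P[3]: E(K, 0x0B) = 0x3D; 0xE7 ⊕ 0x3D = 0xDA.
P[4]: E(K, 0xE7) = 0x19; 0x11 ⊕ 0x19 = 0x08.
P[5]: E(K, 0x11) = 0x43; 0x4A ⊕ 0x43 = 0x09.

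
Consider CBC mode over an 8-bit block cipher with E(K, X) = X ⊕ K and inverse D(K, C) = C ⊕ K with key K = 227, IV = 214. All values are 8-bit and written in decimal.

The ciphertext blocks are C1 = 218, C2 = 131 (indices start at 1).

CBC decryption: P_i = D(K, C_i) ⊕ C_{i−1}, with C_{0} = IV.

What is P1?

P1: D(K, 218) = 57; 57 ⊕ 214 = 239.

P1 = 239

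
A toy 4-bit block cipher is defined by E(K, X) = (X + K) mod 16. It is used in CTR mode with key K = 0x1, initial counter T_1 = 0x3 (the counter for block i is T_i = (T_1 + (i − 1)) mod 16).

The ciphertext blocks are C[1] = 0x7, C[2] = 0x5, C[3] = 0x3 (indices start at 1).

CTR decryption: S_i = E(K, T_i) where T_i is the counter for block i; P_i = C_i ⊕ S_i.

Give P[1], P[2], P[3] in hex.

P[1]: T = 0x3, S = E(K, T) = 0x4; 0x7 ⊕ 0x4 = 0x3.
P[2]: T = 0x4, S = E(K, T) = 0x5; 0x5 ⊕ 0x5 = 0x0.
P[3]: T = 0x5, S = E(K, T) = 0x6; 0x3 ⊕ 0x6 = 0x5.

P[1] = 0x3, P[2] = 0x0, P[3] = 0x5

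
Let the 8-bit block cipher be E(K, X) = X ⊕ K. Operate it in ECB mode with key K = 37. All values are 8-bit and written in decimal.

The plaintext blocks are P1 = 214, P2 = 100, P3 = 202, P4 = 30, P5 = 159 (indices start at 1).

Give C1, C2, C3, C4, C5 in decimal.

C1 = 243, C2 = 65, C3 = 239, C4 = 59, C5 = 186

ECB encryption: C_i = E(K, P_i).
C1: E(K, 214) = 243.
C2: E(K, 100) = 65.
C3: E(K, 202) = 239.
C4: E(K, 30) = 59.
C5: E(K, 159) = 186.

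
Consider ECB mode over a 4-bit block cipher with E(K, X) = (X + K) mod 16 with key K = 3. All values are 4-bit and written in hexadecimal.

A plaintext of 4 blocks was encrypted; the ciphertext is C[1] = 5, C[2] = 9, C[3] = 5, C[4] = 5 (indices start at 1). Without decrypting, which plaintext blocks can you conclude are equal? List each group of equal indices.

ECB encrypts each block independently with the same key, so equal ciphertext blocks imply equal plaintext blocks.
C[1] = C[3] = C[4] = 5, so P[1] = P[3] = P[4].

P[1] = P[3] = P[4]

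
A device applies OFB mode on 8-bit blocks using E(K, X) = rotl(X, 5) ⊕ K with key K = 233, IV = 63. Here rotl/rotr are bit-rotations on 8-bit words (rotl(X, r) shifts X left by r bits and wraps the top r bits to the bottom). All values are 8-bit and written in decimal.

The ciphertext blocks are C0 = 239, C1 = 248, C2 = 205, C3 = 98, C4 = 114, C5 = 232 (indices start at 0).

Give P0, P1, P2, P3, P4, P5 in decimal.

OFB decryption: S_i = E(K, S_{i−1}) with S_{−1} = IV; P_i = C_i ⊕ S_i.
P0: S = E(K, 63) = 14; 239 ⊕ 14 = 225.
P1: S = E(K, 14) = 40; 248 ⊕ 40 = 208.
P2: S = E(K, 40) = 236; 205 ⊕ 236 = 33.
P3: S = E(K, 236) = 116; 98 ⊕ 116 = 22.
P4: S = E(K, 116) = 103; 114 ⊕ 103 = 21.
P5: S = E(K, 103) = 5; 232 ⊕ 5 = 237.

P0 = 225, P1 = 208, P2 = 33, P3 = 22, P4 = 21, P5 = 237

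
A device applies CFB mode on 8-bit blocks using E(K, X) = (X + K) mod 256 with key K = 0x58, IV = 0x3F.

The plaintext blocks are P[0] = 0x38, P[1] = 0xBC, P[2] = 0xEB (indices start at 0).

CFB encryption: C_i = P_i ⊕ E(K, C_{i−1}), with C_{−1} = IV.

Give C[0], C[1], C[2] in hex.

C[0]: E(K, 0x3F) = 0x97; 0x38 ⊕ 0x97 = 0xAF.
C[1]: E(K, 0xAF) = 0x07; 0xBC ⊕ 0x07 = 0xBB.
C[2]: E(K, 0xBB) = 0x13; 0xEB ⊕ 0x13 = 0xF8.

C[0] = 0xAF, C[1] = 0xBB, C[2] = 0xF8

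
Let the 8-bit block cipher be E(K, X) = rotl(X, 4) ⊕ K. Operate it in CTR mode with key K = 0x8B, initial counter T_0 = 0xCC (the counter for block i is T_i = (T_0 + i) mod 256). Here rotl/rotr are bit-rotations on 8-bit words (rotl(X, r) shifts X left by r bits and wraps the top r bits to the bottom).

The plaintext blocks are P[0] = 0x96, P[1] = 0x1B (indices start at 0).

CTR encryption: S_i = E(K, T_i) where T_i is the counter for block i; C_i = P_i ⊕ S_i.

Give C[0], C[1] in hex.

C[0] = 0xD1, C[1] = 0x4C

C[0]: T = 0xCC, S = E(K, T) = 0x47; 0x96 ⊕ 0x47 = 0xD1.
C[1]: T = 0xCD, S = E(K, T) = 0x57; 0x1B ⊕ 0x57 = 0x4C.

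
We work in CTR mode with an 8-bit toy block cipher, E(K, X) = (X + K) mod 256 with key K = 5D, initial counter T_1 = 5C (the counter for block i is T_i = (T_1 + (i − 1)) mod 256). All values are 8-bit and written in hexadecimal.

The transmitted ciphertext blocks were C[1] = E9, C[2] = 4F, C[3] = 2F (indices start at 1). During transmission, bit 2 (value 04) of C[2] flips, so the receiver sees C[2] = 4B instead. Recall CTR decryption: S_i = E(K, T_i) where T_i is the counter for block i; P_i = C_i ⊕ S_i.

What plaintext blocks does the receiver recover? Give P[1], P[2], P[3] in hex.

Only C[2] changed, to 4B. In CTR, a change in C_i flips the same bit in P_i only; the keystream is unaffected. Decrypting the received ciphertext:
P[1]: T = 5C, S = E(K, T) = B9; E9 ⊕ B9 = 50.
P[2]: T = 5D, S = E(K, T) = BA; 4B ⊕ BA = F1.
P[3]: T = 5E, S = E(K, T) = BB; 2F ⊕ BB = 94.
Blocks that differ from the original plaintext: P[2].

P[1] = 50, P[2] = F1, P[3] = 94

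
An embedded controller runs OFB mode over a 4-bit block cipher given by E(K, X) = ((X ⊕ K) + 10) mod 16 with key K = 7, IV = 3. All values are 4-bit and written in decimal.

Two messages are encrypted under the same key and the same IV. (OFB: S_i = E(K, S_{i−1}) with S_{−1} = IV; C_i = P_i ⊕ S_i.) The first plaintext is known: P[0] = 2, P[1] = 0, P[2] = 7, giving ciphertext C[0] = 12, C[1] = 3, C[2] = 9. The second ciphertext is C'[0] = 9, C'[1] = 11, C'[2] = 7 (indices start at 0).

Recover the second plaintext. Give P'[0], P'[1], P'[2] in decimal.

In OFB with a reused IV, both messages share the same keystream S_i, so C_i ⊕ C'_i = P_i ⊕ P'_i and thus P'_i = P_i ⊕ C_i ⊕ C'_i.
P'[0]: 2 ⊕ 12 ⊕ 9 = 7.
P'[1]: 0 ⊕ 3 ⊕ 11 = 8.
P'[2]: 7 ⊕ 9 ⊕ 7 = 9.

P'[0] = 7, P'[1] = 8, P'[2] = 9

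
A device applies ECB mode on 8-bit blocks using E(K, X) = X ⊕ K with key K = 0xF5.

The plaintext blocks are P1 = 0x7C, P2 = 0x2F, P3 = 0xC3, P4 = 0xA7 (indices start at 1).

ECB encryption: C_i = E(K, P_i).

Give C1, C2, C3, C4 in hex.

C1 = 0x89, C2 = 0xDA, C3 = 0x36, C4 = 0x52

C1: E(K, 0x7C) = 0x89.
C2: E(K, 0x2F) = 0xDA.
C3: E(K, 0xC3) = 0x36.
C4: E(K, 0xA7) = 0x52.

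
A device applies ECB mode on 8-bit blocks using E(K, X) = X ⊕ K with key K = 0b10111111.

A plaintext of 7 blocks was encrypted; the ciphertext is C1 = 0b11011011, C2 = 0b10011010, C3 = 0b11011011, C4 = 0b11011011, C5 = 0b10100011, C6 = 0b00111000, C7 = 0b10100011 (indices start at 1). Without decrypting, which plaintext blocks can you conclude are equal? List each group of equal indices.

ECB encrypts each block independently with the same key, so equal ciphertext blocks imply equal plaintext blocks.
C1 = C3 = C4 = 0b11011011, so P1 = P3 = P4.
C5 = C7 = 0b10100011, so P5 = P7.

P1 = P3 = P4; P5 = P7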